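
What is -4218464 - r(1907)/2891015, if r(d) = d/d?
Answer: -12195642700961/2891015 ≈ -4.2185e+6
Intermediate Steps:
r(d) = 1
-4218464 - r(1907)/2891015 = -4218464 - 1/2891015 = -12195642700961/2891015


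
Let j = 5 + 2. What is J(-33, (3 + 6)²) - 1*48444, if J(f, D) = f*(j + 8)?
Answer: -48939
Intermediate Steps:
j = 7
J(f, D) = 15*f (J(f, D) = f*(7 + 8) = f*15 = 15*f)
J(-33, (3 + 6)²) - 1*48444 = 15*(-33) - 1*48444 = -495 - 48444 = -48939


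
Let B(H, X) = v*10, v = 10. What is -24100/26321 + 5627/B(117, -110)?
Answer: 145698267/2632100 ≈ 55.354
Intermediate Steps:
B(H, X) = 100 (B(H, X) = 10*10 = 100)
-24100/26321 + 5627/B(117, -110) = -24100/26321 + 5627/100 = 145698267/2632100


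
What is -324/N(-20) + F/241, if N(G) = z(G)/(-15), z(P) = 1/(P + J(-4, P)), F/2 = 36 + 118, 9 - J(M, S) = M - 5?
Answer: -2342212/241 ≈ -9718.7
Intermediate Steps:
J(M, S) = 14 - M (J(M, S) = 9 - (M - 5) = 9 - (-5 + M) = 9 + (5 - M) = 14 - M)
F = 308 (F = 2*(36 + 118) = 2*154 = 308)
z(P) = 1/(18 + P) (z(P) = 1/(P + (14 - 1*(-4))) = 1/(P + (14 + 4)) = 1/(P + 18) = 1/(18 + P))
N(G) = -1/(15*(18 + G)) (N(G) = 1/((18 + G)*(-15)) = -1/15/(18 + G) = -1/(15*(18 + G)))
-324/N(-20) + F/241 = -324/((-1/(270 + 15*(-20)))) + 308/241 = -324/((-1/(270 - 300))) + 308*(1/241) = -324/((-1/(-30))) + 308/241 = -324/((-1*(-1/30))) + 308/241 = -324/1/30 + 308/241 = -324*30 + 308/241 = -9720 + 308/241 = -2342212/241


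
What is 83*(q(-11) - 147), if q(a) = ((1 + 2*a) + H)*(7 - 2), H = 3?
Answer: -19671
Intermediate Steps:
q(a) = 20 + 10*a (q(a) = ((1 + 2*a) + 3)*(7 - 2) = (4 + 2*a)*5 = 20 + 10*a)
83*(q(-11) - 147) = 83*((20 + 10*(-11)) - 147) = 83*((20 - 110) - 147) = 83*(-90 - 147) = 83*(-237) = -19671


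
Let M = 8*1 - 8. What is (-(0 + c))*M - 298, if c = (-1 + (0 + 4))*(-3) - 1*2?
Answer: -298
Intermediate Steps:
M = 0 (M = 8 - 8 = 0)
c = -11 (c = (-1 + 4)*(-3) - 2 = 3*(-3) - 2 = -9 - 2 = -11)
(-(0 + c))*M - 298 = -(0 - 11)*0 - 298 = -1*(-11)*0 - 298 = 11*0 - 298 = 0 - 298 = -298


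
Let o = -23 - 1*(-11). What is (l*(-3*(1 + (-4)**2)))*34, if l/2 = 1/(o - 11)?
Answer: 3468/23 ≈ 150.78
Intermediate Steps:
o = -12 (o = -23 + 11 = -12)
l = -2/23 (l = 2/(-12 - 11) = 2/(-23) = 2*(-1/23) = -2/23 ≈ -0.086957)
(l*(-3*(1 + (-4)**2)))*34 = -(-6)*(1 + (-4)**2)/23*34 = -(-6)*(1 + 16)/23*34 = -(-6)*17/23*34 = -2/23*(-51)*34 = (102/23)*34 = 3468/23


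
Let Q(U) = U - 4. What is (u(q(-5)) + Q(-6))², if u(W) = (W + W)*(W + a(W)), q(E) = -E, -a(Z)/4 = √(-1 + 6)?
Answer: 9600 - 3200*√5 ≈ 2444.6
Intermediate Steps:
a(Z) = -4*√5 (a(Z) = -4*√(-1 + 6) = -4*√5)
Q(U) = -4 + U
u(W) = 2*W*(W - 4*√5) (u(W) = (W + W)*(W - 4*√5) = (2*W)*(W - 4*√5) = 2*W*(W - 4*√5))
(u(q(-5)) + Q(-6))² = (2*(-1*(-5))*(-1*(-5) - 4*√5) + (-4 - 6))² = (2*5*(5 - 4*√5) - 10)² = ((50 - 40*√5) - 10)² = (40 - 40*√5)²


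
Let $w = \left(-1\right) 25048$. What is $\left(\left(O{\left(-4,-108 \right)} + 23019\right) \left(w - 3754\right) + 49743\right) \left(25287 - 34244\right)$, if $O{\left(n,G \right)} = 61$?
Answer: $5953721635069$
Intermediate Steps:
$w = -25048$
$\left(\left(O{\left(-4,-108 \right)} + 23019\right) \left(w - 3754\right) + 49743\right) \left(25287 - 34244\right) = \left(\left(61 + 23019\right) \left(-25048 - 3754\right) + 49743\right) \left(25287 - 34244\right) = \left(23080 \left(-28802\right) + 49743\right) \left(25287 - 34244\right) = \left(-664750160 + 49743\right) \left(25287 - 34244\right) = \left(-664700417\right) \left(-8957\right) = 5953721635069$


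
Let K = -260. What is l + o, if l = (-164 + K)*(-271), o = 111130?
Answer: 226034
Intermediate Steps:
l = 114904 (l = (-164 - 260)*(-271) = -424*(-271) = 114904)
l + o = 114904 + 111130 = 226034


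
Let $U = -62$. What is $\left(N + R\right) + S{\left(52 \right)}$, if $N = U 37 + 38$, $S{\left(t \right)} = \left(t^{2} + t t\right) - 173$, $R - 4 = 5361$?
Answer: $8344$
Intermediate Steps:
$R = 5365$ ($R = 4 + 5361 = 5365$)
$S{\left(t \right)} = -173 + 2 t^{2}$ ($S{\left(t \right)} = \left(t^{2} + t^{2}\right) - 173 = 2 t^{2} - 173 = -173 + 2 t^{2}$)
$N = -2256$ ($N = \left(-62\right) 37 + 38 = -2294 + 38 = -2256$)
$\left(N + R\right) + S{\left(52 \right)} = \left(-2256 + 5365\right) - \left(173 - 2 \cdot 52^{2}\right) = 3109 + \left(-173 + 2 \cdot 2704\right) = 3109 + \left(-173 + 5408\right) = 3109 + 5235 = 8344$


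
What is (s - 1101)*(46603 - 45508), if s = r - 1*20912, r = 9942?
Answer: -13217745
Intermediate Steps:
s = -10970 (s = 9942 - 1*20912 = 9942 - 20912 = -10970)
(s - 1101)*(46603 - 45508) = (-10970 - 1101)*(46603 - 45508) = -12071*1095 = -13217745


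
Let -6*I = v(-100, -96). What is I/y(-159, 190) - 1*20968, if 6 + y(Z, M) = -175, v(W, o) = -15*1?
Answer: -7590421/362 ≈ -20968.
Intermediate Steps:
v(W, o) = -15
y(Z, M) = -181 (y(Z, M) = -6 - 175 = -181)
I = 5/2 (I = -1/6*(-15) = 5/2 ≈ 2.5000)
I/y(-159, 190) - 1*20968 = (5/2)/(-181) - 1*20968 = (5/2)*(-1/181) - 20968 = -5/362 - 20968 = -7590421/362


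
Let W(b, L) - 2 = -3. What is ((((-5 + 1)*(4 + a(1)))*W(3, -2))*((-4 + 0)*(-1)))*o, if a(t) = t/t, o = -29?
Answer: -2320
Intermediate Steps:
W(b, L) = -1 (W(b, L) = 2 - 3 = -1)
a(t) = 1
((((-5 + 1)*(4 + a(1)))*W(3, -2))*((-4 + 0)*(-1)))*o = ((((-5 + 1)*(4 + 1))*(-1))*((-4 + 0)*(-1)))*(-29) = ((-4*5*(-1))*(-4*(-1)))*(-29) = (-20*(-1)*4)*(-29) = (20*4)*(-29) = 80*(-29) = -2320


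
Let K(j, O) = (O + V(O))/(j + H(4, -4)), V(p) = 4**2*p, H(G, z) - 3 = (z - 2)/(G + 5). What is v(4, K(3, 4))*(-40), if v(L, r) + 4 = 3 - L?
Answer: 200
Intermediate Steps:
H(G, z) = 3 + (-2 + z)/(5 + G) (H(G, z) = 3 + (z - 2)/(G + 5) = 3 + (-2 + z)/(5 + G))
V(p) = 16*p
K(j, O) = 17*O/(7/3 + j) (K(j, O) = (O + 16*O)/(j + (13 - 4 + 3*4)/(5 + 4)) = (17*O)/(j + (13 - 4 + 12)/9) = (17*O)/(j + (1/9)*21) = (17*O)/(j + 7/3) = (17*O)/(7/3 + j) = 17*O/(7/3 + j))
v(L, r) = -1 - L (v(L, r) = -4 + (3 - L) = -1 - L)
v(4, K(3, 4))*(-40) = (-1 - 1*4)*(-40) = (-1 - 4)*(-40) = -5*(-40) = 200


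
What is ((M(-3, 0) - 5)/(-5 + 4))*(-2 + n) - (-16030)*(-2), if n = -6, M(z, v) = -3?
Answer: -32124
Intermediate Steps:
((M(-3, 0) - 5)/(-5 + 4))*(-2 + n) - (-16030)*(-2) = ((-3 - 5)/(-5 + 4))*(-2 - 6) - (-16030)*(-2) = -8/(-1)*(-8) - 458*70 = -8*(-1)*(-8) - 32060 = 8*(-8) - 32060 = -64 - 32060 = -32124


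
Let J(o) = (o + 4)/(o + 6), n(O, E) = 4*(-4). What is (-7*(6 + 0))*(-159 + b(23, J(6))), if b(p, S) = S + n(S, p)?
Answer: 7315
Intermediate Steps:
n(O, E) = -16
J(o) = (4 + o)/(6 + o)
b(p, S) = -16 + S (b(p, S) = S - 16 = -16 + S)
(-7*(6 + 0))*(-159 + b(23, J(6))) = (-7*(6 + 0))*(-159 + (-16 + (4 + 6)/(6 + 6))) = (-7*6)*(-159 + (-16 + 10/12)) = -42*(-159 + (-16 + (1/12)*10)) = -42*(-159 + (-16 + 5/6)) = -42*(-159 - 91/6) = -42*(-1045/6) = 7315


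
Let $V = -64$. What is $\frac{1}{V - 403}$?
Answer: $- \frac{1}{467} \approx -0.0021413$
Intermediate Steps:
$\frac{1}{V - 403} = \frac{1}{-64 - 403} = \frac{1}{-467} = - \frac{1}{467}$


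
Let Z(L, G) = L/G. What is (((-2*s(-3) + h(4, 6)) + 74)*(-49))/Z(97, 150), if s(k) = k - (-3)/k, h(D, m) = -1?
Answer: -595350/97 ≈ -6137.6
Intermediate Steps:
s(k) = k + 3/k
(((-2*s(-3) + h(4, 6)) + 74)*(-49))/Z(97, 150) = (((-2*(-3 + 3/(-3)) - 1) + 74)*(-49))/((97/150)) = (((-2*(-3 + 3*(-⅓)) - 1) + 74)*(-49))/((97*(1/150))) = (((-2*(-3 - 1) - 1) + 74)*(-49))/(97/150) = (((-2*(-4) - 1) + 74)*(-49))*(150/97) = (((8 - 1) + 74)*(-49))*(150/97) = ((7 + 74)*(-49))*(150/97) = (81*(-49))*(150/97) = -3969*150/97 = -595350/97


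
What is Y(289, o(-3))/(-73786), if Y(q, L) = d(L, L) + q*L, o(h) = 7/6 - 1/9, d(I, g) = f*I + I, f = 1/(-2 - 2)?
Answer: -22021/5312592 ≈ -0.0041451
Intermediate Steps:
f = -¼ (f = 1/(-4) = -¼ ≈ -0.25000)
d(I, g) = 3*I/4 (d(I, g) = -I/4 + I = 3*I/4)
o(h) = 19/18 (o(h) = 7*(⅙) - 1*⅑ = 7/6 - ⅑ = 19/18)
Y(q, L) = 3*L/4 + L*q (Y(q, L) = 3*L/4 + q*L = 3*L/4 + L*q)
Y(289, o(-3))/(-73786) = ((¼)*(19/18)*(3 + 4*289))/(-73786) = ((¼)*(19/18)*(3 + 1156))*(-1/73786) = ((¼)*(19/18)*1159)*(-1/73786) = (22021/72)*(-1/73786) = -22021/5312592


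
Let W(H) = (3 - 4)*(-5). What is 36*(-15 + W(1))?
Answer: -360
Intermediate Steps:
W(H) = 5 (W(H) = -1*(-5) = 5)
36*(-15 + W(1)) = 36*(-15 + 5) = 36*(-10) = -360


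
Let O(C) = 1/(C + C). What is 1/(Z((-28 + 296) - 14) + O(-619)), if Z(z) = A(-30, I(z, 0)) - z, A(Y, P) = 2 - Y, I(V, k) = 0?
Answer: -1238/274837 ≈ -0.0045045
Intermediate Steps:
O(C) = 1/(2*C)
Z(z) = 32 - z (Z(z) = (2 - 1*(-30)) - z = (2 + 30) - z = 32 - z)
1/(Z((-28 + 296) - 14) + O(-619)) = 1/((32 - ((-28 + 296) - 14)) + (1/2)/(-619)) = 1/((32 - (268 - 14)) + (1/2)*(-1/619)) = 1/((32 - 1*254) - 1/1238) = 1/((32 - 254) - 1/1238) = 1/(-222 - 1/1238) = 1/(-274837/1238) = -1238/274837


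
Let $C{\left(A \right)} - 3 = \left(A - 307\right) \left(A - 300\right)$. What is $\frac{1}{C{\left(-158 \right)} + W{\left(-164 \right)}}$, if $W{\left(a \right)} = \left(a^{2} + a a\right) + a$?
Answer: $\frac{1}{266601} \approx 3.7509 \cdot 10^{-6}$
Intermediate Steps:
$C{\left(A \right)} = 3 + \left(-307 + A\right) \left(-300 + A\right)$ ($C{\left(A \right)} = 3 + \left(A - 307\right) \left(A - 300\right) = 3 + \left(-307 + A\right) \left(-300 + A\right)$)
$W{\left(a \right)} = a + 2 a^{2}$ ($W{\left(a \right)} = \left(a^{2} + a^{2}\right) + a = 2 a^{2} + a = a + 2 a^{2}$)
$\frac{1}{C{\left(-158 \right)} + W{\left(-164 \right)}} = \frac{1}{\left(92103 + \left(-158\right)^{2} - -95906\right) - 164 \left(1 + 2 \left(-164\right)\right)} = \frac{1}{\left(92103 + 24964 + 95906\right) - 164 \left(1 - 328\right)} = \frac{1}{212973 - -53628} = \frac{1}{212973 + 53628} = \frac{1}{266601}$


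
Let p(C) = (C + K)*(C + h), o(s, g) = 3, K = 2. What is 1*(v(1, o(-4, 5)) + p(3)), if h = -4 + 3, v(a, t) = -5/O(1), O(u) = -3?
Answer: 35/3 ≈ 11.667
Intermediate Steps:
v(a, t) = 5/3 (v(a, t) = -5/(-3) = -5*(-⅓) = 5/3)
h = -1
p(C) = (-1 + C)*(2 + C) (p(C) = (C + 2)*(C - 1) = (2 + C)*(-1 + C) = (-1 + C)*(2 + C))
1*(v(1, o(-4, 5)) + p(3)) = 1*(5/3 + (-2 + 3 + 3²)) = 1*(5/3 + (-2 + 3 + 9)) = 1*(5/3 + 10) = 1*(35/3) = 35/3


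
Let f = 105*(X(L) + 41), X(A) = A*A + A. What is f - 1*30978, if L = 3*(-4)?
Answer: -12813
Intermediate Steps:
L = -12
X(A) = A + A² (X(A) = A² + A = A + A²)
f = 18165 (f = 105*(-12*(1 - 12) + 41) = 105*(-12*(-11) + 41) = 105*(132 + 41) = 105*173 = 18165)
f - 1*30978 = 18165 - 1*30978 = 18165 - 30978 = -12813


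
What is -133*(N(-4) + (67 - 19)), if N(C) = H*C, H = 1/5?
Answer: -31388/5 ≈ -6277.6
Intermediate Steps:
H = ⅕ ≈ 0.20000
N(C) = C/5
-133*(N(-4) + (67 - 19)) = -133*((⅕)*(-4) + (67 - 19)) = -133*(-⅘ + 48) = -133*236/5 = -31388/5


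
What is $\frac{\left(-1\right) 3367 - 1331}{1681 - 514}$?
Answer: $- \frac{1566}{389} \approx -4.0257$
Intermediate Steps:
$\frac{\left(-1\right) 3367 - 1331}{1681 - 514} = \frac{-3367 - 1331}{1167} = \left(-4698\right) \frac{1}{1167} = - \frac{1566}{389}$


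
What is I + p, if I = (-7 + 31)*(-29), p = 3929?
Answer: 3233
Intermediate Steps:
I = -696 (I = 24*(-29) = -696)
I + p = -696 + 3929 = 3233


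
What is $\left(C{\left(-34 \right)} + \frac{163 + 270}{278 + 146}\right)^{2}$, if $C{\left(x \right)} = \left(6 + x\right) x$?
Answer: $\frac{163281454561}{179776} \approx 9.0825 \cdot 10^{5}$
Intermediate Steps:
$C{\left(x \right)} = x \left(6 + x\right)$
$\left(C{\left(-34 \right)} + \frac{163 + 270}{278 + 146}\right)^{2} = \left(- 34 \left(6 - 34\right) + \frac{163 + 270}{278 + 146}\right)^{2} = \left(\left(-34\right) \left(-28\right) + \frac{433}{424}\right)^{2} = \left(952 + 433 \cdot \frac{1}{424}\right)^{2} = \left(952 + \frac{433}{424}\right)^{2} = \left(\frac{404081}{424}\right)^{2} = \frac{163281454561}{179776}$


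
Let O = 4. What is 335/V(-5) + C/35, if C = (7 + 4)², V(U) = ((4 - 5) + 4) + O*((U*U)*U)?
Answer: 988/355 ≈ 2.7831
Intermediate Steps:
V(U) = 3 + 4*U³ (V(U) = ((4 - 5) + 4) + 4*((U*U)*U) = (-1 + 4) + 4*(U²*U) = 3 + 4*U³)
C = 121 (C = 11² = 121)
335/V(-5) + C/35 = 335/(3 + 4*(-5)³) + 121/35 = 335/(3 + 4*(-125)) + 121*(1/35) = 335/(3 - 500) + 121/35 = 335/(-497) + 121/35 = 335*(-1/497) + 121/35 = -335/497 + 121/35 = 988/355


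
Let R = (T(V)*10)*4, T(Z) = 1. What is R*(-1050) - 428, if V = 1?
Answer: -42428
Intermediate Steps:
R = 40 (R = (1*10)*4 = 10*4 = 40)
R*(-1050) - 428 = 40*(-1050) - 428 = -42000 - 428 = -42428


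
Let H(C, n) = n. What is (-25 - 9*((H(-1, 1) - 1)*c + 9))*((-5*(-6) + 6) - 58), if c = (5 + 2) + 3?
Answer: 2332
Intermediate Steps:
c = 10 (c = 7 + 3 = 10)
(-25 - 9*((H(-1, 1) - 1)*c + 9))*((-5*(-6) + 6) - 58) = (-25 - 9*((1 - 1)*10 + 9))*((-5*(-6) + 6) - 58) = (-25 - 9*(0*10 + 9))*((30 + 6) - 58) = (-25 - 9*(0 + 9))*(36 - 58) = (-25 - 9*9)*(-22) = (-25 - 81)*(-22) = -106*(-22) = 2332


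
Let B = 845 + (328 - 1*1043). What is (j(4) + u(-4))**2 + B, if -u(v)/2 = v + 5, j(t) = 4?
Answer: 134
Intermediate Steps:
u(v) = -10 - 2*v (u(v) = -2*(v + 5) = -2*(5 + v) = -10 - 2*v)
B = 130 (B = 845 + (328 - 1043) = 845 - 715 = 130)
(j(4) + u(-4))**2 + B = (4 + (-10 - 2*(-4)))**2 + 130 = (4 + (-10 + 8))**2 + 130 = (4 - 2)**2 + 130 = 2**2 + 130 = 4 + 130 = 134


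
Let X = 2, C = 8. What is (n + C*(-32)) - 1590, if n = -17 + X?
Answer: -1861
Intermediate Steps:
n = -15 (n = -17 + 2 = -15)
(n + C*(-32)) - 1590 = (-15 + 8*(-32)) - 1590 = (-15 - 256) - 1590 = -271 - 1590 = -1861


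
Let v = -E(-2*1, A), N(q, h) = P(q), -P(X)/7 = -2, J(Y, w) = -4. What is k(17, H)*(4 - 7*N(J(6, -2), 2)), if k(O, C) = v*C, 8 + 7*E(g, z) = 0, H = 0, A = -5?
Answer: 0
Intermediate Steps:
P(X) = 14 (P(X) = -7*(-2) = 14)
E(g, z) = -8/7 (E(g, z) = -8/7 + (⅐)*0 = -8/7 + 0 = -8/7)
N(q, h) = 14
v = 8/7 (v = -1*(-8/7) = 8/7 ≈ 1.1429)
k(O, C) = 8*C/7
k(17, H)*(4 - 7*N(J(6, -2), 2)) = ((8/7)*0)*(4 - 7*14) = 0*(4 - 98) = 0*(-94) = 0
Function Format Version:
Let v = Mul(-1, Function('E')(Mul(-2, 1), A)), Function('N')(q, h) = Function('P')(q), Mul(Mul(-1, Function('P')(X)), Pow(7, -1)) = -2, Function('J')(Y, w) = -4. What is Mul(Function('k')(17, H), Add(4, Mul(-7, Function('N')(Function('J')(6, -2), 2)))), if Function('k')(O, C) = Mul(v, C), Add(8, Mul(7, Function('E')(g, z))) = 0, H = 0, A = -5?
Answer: 0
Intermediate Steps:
Function('P')(X) = 14 (Function('P')(X) = Mul(-7, -2) = 14)
Function('E')(g, z) = Rational(-8, 7) (Function('E')(g, z) = Add(Rational(-8, 7), Mul(Rational(1, 7), 0)) = Add(Rational(-8, 7), 0) = Rational(-8, 7))
Function('N')(q, h) = 14
v = Rational(8, 7) (v = Mul(-1, Rational(-8, 7)) = Rational(8, 7) ≈ 1.1429)
Function('k')(O, C) = Mul(Rational(8, 7), C)
Mul(Function('k')(17, H), Add(4, Mul(-7, Function('N')(Function('J')(6, -2), 2)))) = Mul(Mul(Rational(8, 7), 0), Add(4, Mul(-7, 14))) = Mul(0, Add(4, -98)) = Mul(0, -94) = 0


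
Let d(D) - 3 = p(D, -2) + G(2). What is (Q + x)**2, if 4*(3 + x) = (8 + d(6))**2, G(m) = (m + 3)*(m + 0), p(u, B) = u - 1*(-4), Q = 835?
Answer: 18395521/16 ≈ 1.1497e+6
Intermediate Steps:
p(u, B) = 4 + u (p(u, B) = u + 4 = 4 + u)
G(m) = m*(3 + m) (G(m) = (3 + m)*m = m*(3 + m))
d(D) = 17 + D (d(D) = 3 + ((4 + D) + 2*(3 + 2)) = 3 + ((4 + D) + 2*5) = 3 + ((4 + D) + 10) = 3 + (14 + D) = 17 + D)
x = 949/4 (x = -3 + (8 + (17 + 6))**2/4 = -3 + (8 + 23)**2/4 = -3 + (1/4)*31**2 = -3 + (1/4)*961 = -3 + 961/4 = 949/4 ≈ 237.25)
(Q + x)**2 = (835 + 949/4)**2 = (4289/4)**2 = 18395521/16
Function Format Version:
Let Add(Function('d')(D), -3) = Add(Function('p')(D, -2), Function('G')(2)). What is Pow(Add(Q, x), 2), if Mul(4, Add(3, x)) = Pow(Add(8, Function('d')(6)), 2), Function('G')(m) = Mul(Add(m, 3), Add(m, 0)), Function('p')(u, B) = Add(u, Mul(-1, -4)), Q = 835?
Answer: Rational(18395521, 16) ≈ 1.1497e+6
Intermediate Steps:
Function('p')(u, B) = Add(4, u) (Function('p')(u, B) = Add(u, 4) = Add(4, u))
Function('G')(m) = Mul(m, Add(3, m)) (Function('G')(m) = Mul(Add(3, m), m) = Mul(m, Add(3, m)))
Function('d')(D) = Add(17, D) (Function('d')(D) = Add(3, Add(Add(4, D), Mul(2, Add(3, 2)))) = Add(3, Add(Add(4, D), Mul(2, 5))) = Add(3, Add(Add(4, D), 10)) = Add(3, Add(14, D)) = Add(17, D))
x = Rational(949, 4) (x = Add(-3, Mul(Rational(1, 4), Pow(Add(8, Add(17, 6)), 2))) = Add(-3, Mul(Rational(1, 4), Pow(Add(8, 23), 2))) = Add(-3, Mul(Rational(1, 4), Pow(31, 2))) = Add(-3, Mul(Rational(1, 4), 961)) = Add(-3, Rational(961, 4)) = Rational(949, 4) ≈ 237.25)
Pow(Add(Q, x), 2) = Pow(Add(835, Rational(949, 4)), 2) = Pow(Rational(4289, 4), 2) = Rational(18395521, 16)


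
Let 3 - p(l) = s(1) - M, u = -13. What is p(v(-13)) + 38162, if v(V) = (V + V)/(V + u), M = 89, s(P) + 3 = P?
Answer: 38256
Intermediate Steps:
s(P) = -3 + P
v(V) = 2*V/(-13 + V) (v(V) = (V + V)/(V - 13) = (2*V)/(-13 + V) = 2*V/(-13 + V))
p(l) = 94 (p(l) = 3 - ((-3 + 1) - 1*89) = 3 - (-2 - 89) = 3 - 1*(-91) = 3 + 91 = 94)
p(v(-13)) + 38162 = 94 + 38162 = 38256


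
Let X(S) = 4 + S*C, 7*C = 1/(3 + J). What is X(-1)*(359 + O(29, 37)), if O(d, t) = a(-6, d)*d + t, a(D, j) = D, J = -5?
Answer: 6327/7 ≈ 903.86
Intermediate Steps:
C = -1/14 (C = 1/(7*(3 - 5)) = (1/7)/(-2) = (1/7)*(-1/2) = -1/14 ≈ -0.071429)
O(d, t) = t - 6*d (O(d, t) = -6*d + t = t - 6*d)
X(S) = 4 - S/14 (X(S) = 4 + S*(-1/14) = 4 - S/14)
X(-1)*(359 + O(29, 37)) = (4 - 1/14*(-1))*(359 + (37 - 6*29)) = (4 + 1/14)*(359 + (37 - 174)) = 57*(359 - 137)/14 = (57/14)*222 = 6327/7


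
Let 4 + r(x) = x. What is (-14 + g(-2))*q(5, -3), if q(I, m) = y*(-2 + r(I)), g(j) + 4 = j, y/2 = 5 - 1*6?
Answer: -40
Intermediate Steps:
r(x) = -4 + x
y = -2 (y = 2*(5 - 1*6) = 2*(5 - 6) = 2*(-1) = -2)
g(j) = -4 + j
q(I, m) = 12 - 2*I (q(I, m) = -2*(-2 + (-4 + I)) = -2*(-6 + I) = 12 - 2*I)
(-14 + g(-2))*q(5, -3) = (-14 + (-4 - 2))*(12 - 2*5) = (-14 - 6)*(12 - 10) = -20*2 = -40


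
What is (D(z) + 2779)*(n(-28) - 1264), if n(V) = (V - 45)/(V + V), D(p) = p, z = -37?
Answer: -96944781/28 ≈ -3.4623e+6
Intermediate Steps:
n(V) = (-45 + V)/(2*V) (n(V) = (-45 + V)/((2*V)) = (-45 + V)*(1/(2*V)) = (-45 + V)/(2*V))
(D(z) + 2779)*(n(-28) - 1264) = (-37 + 2779)*((½)*(-45 - 28)/(-28) - 1264) = 2742*((½)*(-1/28)*(-73) - 1264) = 2742*(73/56 - 1264) = 2742*(-70711/56) = -96944781/28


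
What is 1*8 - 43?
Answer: -35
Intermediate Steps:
1*8 - 43 = 8 - 43 = -35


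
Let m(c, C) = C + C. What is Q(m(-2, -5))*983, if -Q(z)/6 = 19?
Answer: -112062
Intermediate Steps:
m(c, C) = 2*C
Q(z) = -114 (Q(z) = -6*19 = -114)
Q(m(-2, -5))*983 = -114*983 = -112062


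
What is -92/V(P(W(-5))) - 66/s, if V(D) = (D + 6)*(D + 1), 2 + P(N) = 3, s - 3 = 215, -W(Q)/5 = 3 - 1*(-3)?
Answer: -5245/763 ≈ -6.8742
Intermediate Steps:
W(Q) = -30 (W(Q) = -5*(3 - 1*(-3)) = -5*(3 + 3) = -5*6 = -30)
s = 218 (s = 3 + 215 = 218)
P(N) = 1 (P(N) = -2 + 3 = 1)
V(D) = (1 + D)*(6 + D) (V(D) = (6 + D)*(1 + D) = (1 + D)*(6 + D))
-92/V(P(W(-5))) - 66/s = -92/(6 + 1**2 + 7*1) - 66/218 = -92/(6 + 1 + 7) - 66*1/218 = -92/14 - 33/109 = -92*1/14 - 33/109 = -46/7 - 33/109 = -5245/763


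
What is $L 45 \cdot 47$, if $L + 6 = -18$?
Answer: $-50760$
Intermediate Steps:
$L = -24$ ($L = -6 - 18 = -24$)
$L 45 \cdot 47 = \left(-24\right) 45 \cdot 47 = \left(-1080\right) 47 = -50760$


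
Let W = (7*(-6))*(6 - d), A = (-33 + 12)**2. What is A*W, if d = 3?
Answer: -55566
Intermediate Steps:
A = 441 (A = (-21)**2 = 441)
W = -126 (W = (7*(-6))*(6 - 1*3) = -42*(6 - 3) = -42*3 = -126)
A*W = 441*(-126) = -55566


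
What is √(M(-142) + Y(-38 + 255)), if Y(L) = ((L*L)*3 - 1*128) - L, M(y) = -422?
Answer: 10*√1405 ≈ 374.83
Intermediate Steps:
Y(L) = -128 - L + 3*L² (Y(L) = (L²*3 - 128) - L = (3*L² - 128) - L = (-128 + 3*L²) - L = -128 - L + 3*L²)
√(M(-142) + Y(-38 + 255)) = √(-422 + (-128 - (-38 + 255) + 3*(-38 + 255)²)) = √(-422 + (-128 - 1*217 + 3*217²)) = √(-422 + (-128 - 217 + 3*47089)) = √(-422 + (-128 - 217 + 141267)) = √(-422 + 140922) = √140500 = 10*√1405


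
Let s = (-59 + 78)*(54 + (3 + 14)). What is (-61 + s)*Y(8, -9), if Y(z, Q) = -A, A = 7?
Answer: -9016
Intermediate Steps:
Y(z, Q) = -7 (Y(z, Q) = -1*7 = -7)
s = 1349 (s = 19*(54 + 17) = 19*71 = 1349)
(-61 + s)*Y(8, -9) = (-61 + 1349)*(-7) = 1288*(-7) = -9016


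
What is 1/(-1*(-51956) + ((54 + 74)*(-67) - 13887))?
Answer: 1/29493 ≈ 3.3906e-5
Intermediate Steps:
1/(-1*(-51956) + ((54 + 74)*(-67) - 13887)) = 1/(51956 + (128*(-67) - 13887)) = 1/(51956 + (-8576 - 13887)) = 1/(51956 - 22463) = 1/29493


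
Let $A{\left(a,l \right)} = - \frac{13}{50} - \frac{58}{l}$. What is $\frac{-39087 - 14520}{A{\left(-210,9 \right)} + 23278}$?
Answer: $- \frac{24123150}{10472083} \approx -2.3036$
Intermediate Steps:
$A{\left(a,l \right)} = - \frac{13}{50} - \frac{58}{l}$ ($A{\left(a,l \right)} = \left(-13\right) \frac{1}{50} - \frac{58}{l} = - \frac{13}{50} - \frac{58}{l}$)
$\frac{-39087 - 14520}{A{\left(-210,9 \right)} + 23278} = \frac{-39087 - 14520}{\left(- \frac{13}{50} - \frac{58}{9}\right) + 23278} = - \frac{53607}{\left(- \frac{13}{50} - \frac{58}{9}\right) + 23278} = - \frac{53607}{- \frac{3017}{450} + 23278} = - \frac{53607}{\frac{10472083}{450}} = \left(-53607\right) \frac{450}{10472083} = - \frac{24123150}{10472083}$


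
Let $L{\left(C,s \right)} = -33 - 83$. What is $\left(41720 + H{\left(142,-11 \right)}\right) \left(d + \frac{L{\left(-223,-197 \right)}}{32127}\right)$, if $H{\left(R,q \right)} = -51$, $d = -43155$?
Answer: $- \frac{57771601736869}{32127} \approx -1.7982 \cdot 10^{9}$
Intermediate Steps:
$L{\left(C,s \right)} = -116$ ($L{\left(C,s \right)} = -33 - 83 = -116$)
$\left(41720 + H{\left(142,-11 \right)}\right) \left(d + \frac{L{\left(-223,-197 \right)}}{32127}\right) = \left(41720 - 51\right) \left(-43155 - \frac{116}{32127}\right) = 41669 \left(-43155 - \frac{116}{32127}\right) = 41669 \left(- \frac{1386440801}{32127}\right) = - \frac{57771601736869}{32127}$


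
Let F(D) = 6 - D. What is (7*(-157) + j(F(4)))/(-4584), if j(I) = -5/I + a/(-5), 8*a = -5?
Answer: 2937/12224 ≈ 0.24027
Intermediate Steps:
a = -5/8 (a = (⅛)*(-5) = -5/8 ≈ -0.62500)
j(I) = ⅛ - 5/I (j(I) = -5/I - 5/8/(-5) = -5/I - 5/8*(-⅕) = -5/I + ⅛ = ⅛ - 5/I)
(7*(-157) + j(F(4)))/(-4584) = (7*(-157) + (-40 + (6 - 1*4))/(8*(6 - 1*4)))/(-4584) = (-1099 + (-40 + (6 - 4))/(8*(6 - 4)))*(-1/4584) = (-1099 + (⅛)*(-40 + 2)/2)*(-1/4584) = (-1099 + (⅛)*(½)*(-38))*(-1/4584) = (-1099 - 19/8)*(-1/4584) = -8811/8*(-1/4584) = 2937/12224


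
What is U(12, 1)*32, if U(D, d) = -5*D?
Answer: -1920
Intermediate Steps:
U(12, 1)*32 = -5*12*32 = -60*32 = -1920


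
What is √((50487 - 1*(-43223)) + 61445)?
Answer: √155155 ≈ 393.90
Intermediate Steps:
√((50487 - 1*(-43223)) + 61445) = √((50487 + 43223) + 61445) = √(93710 + 61445) = √155155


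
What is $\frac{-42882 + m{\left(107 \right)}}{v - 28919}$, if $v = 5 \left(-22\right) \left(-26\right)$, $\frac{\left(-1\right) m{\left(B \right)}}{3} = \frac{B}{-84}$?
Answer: $\frac{1200589}{729652} \approx 1.6454$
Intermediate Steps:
$m{\left(B \right)} = \frac{B}{28}$ ($m{\left(B \right)} = - 3 \frac{B}{-84} = - 3 B \left(- \frac{1}{84}\right) = - 3 \left(- \frac{B}{84}\right) = \frac{B}{28}$)
$v = 2860$ ($v = \left(-110\right) \left(-26\right) = 2860$)
$\frac{-42882 + m{\left(107 \right)}}{v - 28919} = \frac{-42882 + \frac{1}{28} \cdot 107}{2860 - 28919} = \frac{-42882 + \frac{107}{28}}{-26059} = \left(- \frac{1200589}{28}\right) \left(- \frac{1}{26059}\right) = \frac{1200589}{729652}$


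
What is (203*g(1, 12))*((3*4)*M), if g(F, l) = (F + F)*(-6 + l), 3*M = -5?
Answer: -48720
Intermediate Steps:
M = -5/3 (M = (⅓)*(-5) = -5/3 ≈ -1.6667)
g(F, l) = 2*F*(-6 + l) (g(F, l) = (2*F)*(-6 + l) = 2*F*(-6 + l))
(203*g(1, 12))*((3*4)*M) = (203*(2*1*(-6 + 12)))*((3*4)*(-5/3)) = (203*(2*1*6))*(12*(-5/3)) = (203*12)*(-20) = 2436*(-20) = -48720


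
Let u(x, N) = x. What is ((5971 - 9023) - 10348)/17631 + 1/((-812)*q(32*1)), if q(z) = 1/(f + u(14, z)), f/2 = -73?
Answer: -2138377/3579093 ≈ -0.59746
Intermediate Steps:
f = -146 (f = 2*(-73) = -146)
q(z) = -1/132 (q(z) = 1/(-146 + 14) = 1/(-132) = -1/132)
((5971 - 9023) - 10348)/17631 + 1/((-812)*q(32*1)) = ((5971 - 9023) - 10348)/17631 + 1/((-812)*(-1/132)) = (-3052 - 10348)*(1/17631) - 1/812*(-132) = -13400*1/17631 + 33/203 = -13400/17631 + 33/203 = -2138377/3579093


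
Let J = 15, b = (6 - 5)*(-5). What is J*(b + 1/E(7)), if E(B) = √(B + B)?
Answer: -75 + 15*√14/14 ≈ -70.991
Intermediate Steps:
E(B) = √2*√B (E(B) = √(2*B) = √2*√B)
b = -5 (b = 1*(-5) = -5)
J*(b + 1/E(7)) = 15*(-5 + 1/(√2*√7)) = 15*(-5 + 1/(√14)) = 15*(-5 + √14/14) = -75 + 15*√14/14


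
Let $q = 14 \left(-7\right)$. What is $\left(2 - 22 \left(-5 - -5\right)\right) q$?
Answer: $-196$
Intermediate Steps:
$q = -98$
$\left(2 - 22 \left(-5 - -5\right)\right) q = \left(2 - 22 \left(-5 - -5\right)\right) \left(-98\right) = \left(2 - 22 \left(-5 + 5\right)\right) \left(-98\right) = \left(2 - 0\right) \left(-98\right) = \left(2 + 0\right) \left(-98\right) = 2 \left(-98\right) = -196$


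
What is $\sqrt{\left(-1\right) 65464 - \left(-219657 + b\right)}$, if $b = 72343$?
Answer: $5 \sqrt{3274} \approx 286.09$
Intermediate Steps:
$\sqrt{\left(-1\right) 65464 - \left(-219657 + b\right)} = \sqrt{\left(-1\right) 65464 + \left(219657 - 72343\right)} = \sqrt{-65464 + \left(219657 - 72343\right)} = \sqrt{-65464 + 147314} = \sqrt{81850} = 5 \sqrt{3274}$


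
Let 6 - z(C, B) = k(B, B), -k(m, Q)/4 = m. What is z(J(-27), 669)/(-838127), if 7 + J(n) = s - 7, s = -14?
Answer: -2682/838127 ≈ -0.0032000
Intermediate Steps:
k(m, Q) = -4*m
J(n) = -28 (J(n) = -7 + (-14 - 7) = -7 - 21 = -28)
z(C, B) = 6 + 4*B (z(C, B) = 6 - (-4)*B = 6 + 4*B)
z(J(-27), 669)/(-838127) = (6 + 4*669)/(-838127) = (6 + 2676)*(-1/838127) = 2682*(-1/838127) = -2682/838127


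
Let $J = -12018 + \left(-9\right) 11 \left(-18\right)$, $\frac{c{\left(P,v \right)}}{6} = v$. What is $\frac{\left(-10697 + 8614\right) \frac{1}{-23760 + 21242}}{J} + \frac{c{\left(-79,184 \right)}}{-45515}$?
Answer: $- \frac{28549577537}{1173114897720} \approx -0.024337$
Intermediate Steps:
$c{\left(P,v \right)} = 6 v$
$J = -10236$ ($J = -12018 - -1782 = -12018 + 1782 = -10236$)
$\frac{\left(-10697 + 8614\right) \frac{1}{-23760 + 21242}}{J} + \frac{c{\left(-79,184 \right)}}{-45515} = \frac{\left(-10697 + 8614\right) \frac{1}{-23760 + 21242}}{-10236} + \frac{6 \cdot 184}{-45515} = - \frac{2083}{-2518} \left(- \frac{1}{10236}\right) + 1104 \left(- \frac{1}{45515}\right) = \left(-2083\right) \left(- \frac{1}{2518}\right) \left(- \frac{1}{10236}\right) - \frac{1104}{45515} = \frac{2083}{2518} \left(- \frac{1}{10236}\right) - \frac{1104}{45515} = - \frac{2083}{25774248} - \frac{1104}{45515} = - \frac{28549577537}{1173114897720}$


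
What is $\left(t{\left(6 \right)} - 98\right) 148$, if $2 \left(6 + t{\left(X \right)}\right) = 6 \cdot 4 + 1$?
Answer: $-13542$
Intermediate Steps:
$t{\left(X \right)} = \frac{13}{2}$ ($t{\left(X \right)} = -6 + \frac{6 \cdot 4 + 1}{2} = -6 + \frac{24 + 1}{2} = -6 + \frac{1}{2} \cdot 25 = -6 + \frac{25}{2} = \frac{13}{2}$)
$\left(t{\left(6 \right)} - 98\right) 148 = \left(\frac{13}{2} - 98\right) 148 = \left(- \frac{183}{2}\right) 148 = -13542$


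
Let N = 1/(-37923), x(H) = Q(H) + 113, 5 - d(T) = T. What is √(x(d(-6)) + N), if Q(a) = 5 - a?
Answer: 4*√9617652030/37923 ≈ 10.344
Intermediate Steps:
d(T) = 5 - T
x(H) = 118 - H (x(H) = (5 - H) + 113 = 118 - H)
N = -1/37923 ≈ -2.6369e-5
√(x(d(-6)) + N) = √((118 - (5 - 1*(-6))) - 1/37923) = √((118 - (5 + 6)) - 1/37923) = √((118 - 1*11) - 1/37923) = √((118 - 11) - 1/37923) = √(107 - 1/37923) = √(4057760/37923) = 4*√9617652030/37923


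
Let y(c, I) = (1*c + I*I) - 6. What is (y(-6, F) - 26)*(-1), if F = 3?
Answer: 29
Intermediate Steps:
y(c, I) = -6 + c + I² (y(c, I) = (c + I²) - 6 = -6 + c + I²)
(y(-6, F) - 26)*(-1) = ((-6 - 6 + 3²) - 26)*(-1) = ((-6 - 6 + 9) - 26)*(-1) = (-3 - 26)*(-1) = -29*(-1) = 29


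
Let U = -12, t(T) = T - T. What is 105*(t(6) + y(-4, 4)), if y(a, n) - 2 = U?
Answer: -1050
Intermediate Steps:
t(T) = 0
y(a, n) = -10 (y(a, n) = 2 - 12 = -10)
105*(t(6) + y(-4, 4)) = 105*(0 - 10) = 105*(-10) = -1050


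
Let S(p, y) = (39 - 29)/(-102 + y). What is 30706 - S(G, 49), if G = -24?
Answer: 1627428/53 ≈ 30706.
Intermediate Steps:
S(p, y) = 10/(-102 + y)
30706 - S(G, 49) = 30706 - 10/(-102 + 49) = 30706 - 10/(-53) = 30706 - 10*(-1)/53 = 30706 - 1*(-10/53) = 30706 + 10/53 = 1627428/53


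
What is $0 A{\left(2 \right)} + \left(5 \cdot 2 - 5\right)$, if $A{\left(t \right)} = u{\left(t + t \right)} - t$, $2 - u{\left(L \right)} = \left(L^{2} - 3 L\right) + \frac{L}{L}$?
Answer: $5$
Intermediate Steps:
$u{\left(L \right)} = 1 - L^{2} + 3 L$ ($u{\left(L \right)} = 2 - \left(\left(L^{2} - 3 L\right) + \frac{L}{L}\right) = 2 - \left(\left(L^{2} - 3 L\right) + 1\right) = 2 - \left(1 + L^{2} - 3 L\right) = 1 - L^{2} + 3 L$)
$A{\left(t \right)} = 1 - 4 t^{2} + 5 t$ ($A{\left(t \right)} = \left(1 - \left(t + t\right)^{2} + 3 \left(t + t\right)\right) - t = \left(1 - \left(2 t\right)^{2} + 3 \cdot 2 t\right) - t = \left(1 - 4 t^{2} + 6 t\right) - t = 1 - 4 t^{2} + 5 t$)
$0 A{\left(2 \right)} + \left(5 \cdot 2 - 5\right) = 0 \left(1 - 4 \cdot 2^{2} + 5 \cdot 2\right) + \left(5 \cdot 2 - 5\right) = 0 \left(1 - 16 + 10\right) + \left(10 - 5\right) = 0 \left(1 - 16 + 10\right) + 5 = 0 \left(-5\right) + 5 = 0 + 5 = 5$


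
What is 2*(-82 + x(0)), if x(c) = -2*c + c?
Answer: -164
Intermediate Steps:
x(c) = -c
2*(-82 + x(0)) = 2*(-82 - 1*0) = 2*(-82 + 0) = 2*(-82) = -164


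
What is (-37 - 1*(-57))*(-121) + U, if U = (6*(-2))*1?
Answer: -2432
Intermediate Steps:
U = -12 (U = -12*1 = -12)
(-37 - 1*(-57))*(-121) + U = (-37 - 1*(-57))*(-121) - 12 = (-37 + 57)*(-121) - 12 = 20*(-121) - 12 = -2420 - 12 = -2432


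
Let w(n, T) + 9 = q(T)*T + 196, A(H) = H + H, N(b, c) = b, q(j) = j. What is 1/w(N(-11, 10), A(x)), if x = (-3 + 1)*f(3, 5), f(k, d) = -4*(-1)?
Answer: 1/443 ≈ 0.0022573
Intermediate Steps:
f(k, d) = 4
x = -8 (x = (-3 + 1)*4 = -2*4 = -8)
A(H) = 2*H
w(n, T) = 187 + T**2 (w(n, T) = -9 + (T*T + 196) = -9 + (T**2 + 196) = -9 + (196 + T**2) = 187 + T**2)
1/w(N(-11, 10), A(x)) = 1/(187 + (2*(-8))**2) = 1/(187 + (-16)**2) = 1/(187 + 256) = 1/443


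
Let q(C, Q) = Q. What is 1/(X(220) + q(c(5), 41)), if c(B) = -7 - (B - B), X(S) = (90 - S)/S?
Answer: 22/889 ≈ 0.024747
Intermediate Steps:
X(S) = (90 - S)/S
c(B) = -7 (c(B) = -7 - 1*0 = -7 + 0 = -7)
1/(X(220) + q(c(5), 41)) = 1/((90 - 1*220)/220 + 41) = 1/((90 - 220)/220 + 41) = 1/((1/220)*(-130) + 41) = 1/(-13/22 + 41) = 1/(889/22) = 22/889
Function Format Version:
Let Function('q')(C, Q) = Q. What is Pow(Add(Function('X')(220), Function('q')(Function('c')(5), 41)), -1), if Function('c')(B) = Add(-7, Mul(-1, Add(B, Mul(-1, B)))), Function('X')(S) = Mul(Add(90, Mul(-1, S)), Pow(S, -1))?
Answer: Rational(22, 889) ≈ 0.024747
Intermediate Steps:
Function('X')(S) = Mul(Pow(S, -1), Add(90, Mul(-1, S)))
Function('c')(B) = -7 (Function('c')(B) = Add(-7, Mul(-1, 0)) = Add(-7, 0) = -7)
Pow(Add(Function('X')(220), Function('q')(Function('c')(5), 41)), -1) = Pow(Add(Mul(Pow(220, -1), Add(90, Mul(-1, 220))), 41), -1) = Pow(Add(Mul(Rational(1, 220), Add(90, -220)), 41), -1) = Pow(Add(Mul(Rational(1, 220), -130), 41), -1) = Pow(Add(Rational(-13, 22), 41), -1) = Pow(Rational(889, 22), -1) = Rational(22, 889)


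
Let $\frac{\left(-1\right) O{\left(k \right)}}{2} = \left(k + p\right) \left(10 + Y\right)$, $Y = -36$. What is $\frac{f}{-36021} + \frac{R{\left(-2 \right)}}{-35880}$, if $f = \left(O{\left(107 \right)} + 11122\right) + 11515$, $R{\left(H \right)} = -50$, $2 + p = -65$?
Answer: $- \frac{29501497}{43081116} \approx -0.68479$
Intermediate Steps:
$p = -67$ ($p = -2 - 65 = -67$)
$O{\left(k \right)} = -3484 + 52 k$ ($O{\left(k \right)} = - 2 \left(k - 67\right) \left(10 - 36\right) = - 2 \left(-67 + k\right) \left(-26\right) = - 2 \left(1742 - 26 k\right) = -3484 + 52 k$)
$f = 24717$ ($f = \left(\left(-3484 + 52 \cdot 107\right) + 11122\right) + 11515 = \left(\left(-3484 + 5564\right) + 11122\right) + 11515 = \left(2080 + 11122\right) + 11515 = 13202 + 11515 = 24717$)
$\frac{f}{-36021} + \frac{R{\left(-2 \right)}}{-35880} = \frac{24717}{-36021} - \frac{50}{-35880} = 24717 \left(- \frac{1}{36021}\right) - - \frac{5}{3588} = - \frac{8239}{12007} + \frac{5}{3588} = - \frac{29501497}{43081116}$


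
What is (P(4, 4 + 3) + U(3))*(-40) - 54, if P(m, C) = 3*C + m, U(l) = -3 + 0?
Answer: -934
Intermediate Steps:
U(l) = -3
P(m, C) = m + 3*C
(P(4, 4 + 3) + U(3))*(-40) - 54 = ((4 + 3*(4 + 3)) - 3)*(-40) - 54 = ((4 + 3*7) - 3)*(-40) - 54 = ((4 + 21) - 3)*(-40) - 54 = (25 - 3)*(-40) - 54 = 22*(-40) - 54 = -880 - 54 = -934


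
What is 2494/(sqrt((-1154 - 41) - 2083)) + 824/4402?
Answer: 412/2201 - 1247*I*sqrt(3278)/1639 ≈ 0.18719 - 43.56*I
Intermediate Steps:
2494/(sqrt((-1154 - 41) - 2083)) + 824/4402 = 2494/(sqrt(-1195 - 2083)) + 824*(1/4402) = 2494/(sqrt(-3278)) + 412/2201 = 2494/((I*sqrt(3278))) + 412/2201 = 2494*(-I*sqrt(3278)/3278) + 412/2201 = -1247*I*sqrt(3278)/1639 + 412/2201 = 412/2201 - 1247*I*sqrt(3278)/1639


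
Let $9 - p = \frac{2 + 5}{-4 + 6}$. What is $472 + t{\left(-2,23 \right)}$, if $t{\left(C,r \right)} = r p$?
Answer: $\frac{1197}{2} \approx 598.5$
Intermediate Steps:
$p = \frac{11}{2}$ ($p = 9 - \frac{2 + 5}{-4 + 6} = 9 - \frac{7}{2} = \frac{11}{2} \approx 5.5$)
$t{\left(C,r \right)} = \frac{11 r}{2}$ ($t{\left(C,r \right)} = r \frac{11}{2} = \frac{11 r}{2}$)
$472 + t{\left(-2,23 \right)} = 472 + \frac{11}{2} \cdot 23 = 472 + \frac{253}{2} = \frac{1197}{2}$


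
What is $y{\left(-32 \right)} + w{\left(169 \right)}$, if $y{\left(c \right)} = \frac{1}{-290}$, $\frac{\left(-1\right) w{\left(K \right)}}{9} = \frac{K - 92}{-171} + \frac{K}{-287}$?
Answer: $\frac{14783967}{1581370} \approx 9.3488$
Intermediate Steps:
$w{\left(K \right)} = - \frac{92}{19} + \frac{458 K}{5453}$ ($w{\left(K \right)} = - 9 \left(\frac{K - 92}{-171} + \frac{K}{-287}\right) = - 9 \left(\left(-92 + K\right) \left(- \frac{1}{171}\right) + K \left(- \frac{1}{287}\right)\right) = - 9 \left(\left(\frac{92}{171} - \frac{K}{171}\right) - \frac{K}{287}\right) = - 9 \left(\frac{92}{171} - \frac{458 K}{49077}\right) = - \frac{92}{19} + \frac{458 K}{5453}$)
$y{\left(c \right)} = - \frac{1}{290}$
$y{\left(-32 \right)} + w{\left(169 \right)} = - \frac{1}{290} + \left(- \frac{92}{19} + \frac{458}{5453} \cdot 169\right) = - \frac{1}{290} + \left(- \frac{92}{19} + \frac{77402}{5453}\right) = - \frac{1}{290} + \frac{50998}{5453} = \frac{14783967}{1581370}$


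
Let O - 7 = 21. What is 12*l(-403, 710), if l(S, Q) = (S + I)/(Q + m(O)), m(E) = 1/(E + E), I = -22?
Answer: -285600/39761 ≈ -7.1829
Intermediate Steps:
O = 28 (O = 7 + 21 = 28)
m(E) = 1/(2*E)
l(S, Q) = (-22 + S)/(1/56 + Q) (l(S, Q) = (S - 22)/(Q + (1/2)/28) = (-22 + S)/(Q + (1/2)*(1/28)) = (-22 + S)/(Q + 1/56) = (-22 + S)/(1/56 + Q))
12*l(-403, 710) = 12*(56*(-22 - 403)/(1 + 56*710)) = 12*(56*(-425)/(1 + 39760)) = 12*(56*(-425)/39761) = 12*(56*(1/39761)*(-425)) = 12*(-23800/39761) = -285600/39761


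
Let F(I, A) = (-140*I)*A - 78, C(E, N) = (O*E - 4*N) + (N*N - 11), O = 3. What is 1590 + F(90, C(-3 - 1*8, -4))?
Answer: 152712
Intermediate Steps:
C(E, N) = -11 + N**2 - 4*N + 3*E (C(E, N) = (3*E - 4*N) + (N*N - 11) = (-4*N + 3*E) + (N**2 - 11) = (-4*N + 3*E) + (-11 + N**2) = -11 + N**2 - 4*N + 3*E)
F(I, A) = -78 - 140*A*I (F(I, A) = -140*A*I - 78 = -78 - 140*A*I)
1590 + F(90, C(-3 - 1*8, -4)) = 1590 + (-78 - 140*(-11 + (-4)**2 - 4*(-4) + 3*(-3 - 1*8))*90) = 1590 + (-78 - 140*(-11 + 16 + 16 + 3*(-3 - 8))*90) = 1590 + (-78 - 140*(-11 + 16 + 16 + 3*(-11))*90) = 1590 + (-78 - 140*(-11 + 16 + 16 - 33)*90) = 1590 + (-78 - 140*(-12)*90) = 1590 + (-78 + 151200) = 1590 + 151122 = 152712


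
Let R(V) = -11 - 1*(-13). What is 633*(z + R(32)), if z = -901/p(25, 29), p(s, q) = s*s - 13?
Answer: 4009/12 ≈ 334.08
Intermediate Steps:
R(V) = 2 (R(V) = -11 + 13 = 2)
p(s, q) = -13 + s**2 (p(s, q) = s**2 - 13 = -13 + s**2)
z = -53/36 (z = -901/(-13 + 25**2) = -901/(-13 + 625) = -901/612 = -901*1/612 = -53/36 ≈ -1.4722)
633*(z + R(32)) = 633*(-53/36 + 2) = 633*(19/36) = 4009/12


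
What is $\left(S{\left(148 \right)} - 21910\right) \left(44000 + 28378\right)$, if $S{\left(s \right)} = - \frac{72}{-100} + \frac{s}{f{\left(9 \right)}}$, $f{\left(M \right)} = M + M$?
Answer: $- \frac{39628868996}{25} \approx -1.5852 \cdot 10^{9}$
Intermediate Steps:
$f{\left(M \right)} = 2 M$
$S{\left(s \right)} = \frac{18}{25} + \frac{s}{18}$ ($S{\left(s \right)} = - \frac{72}{-100} + \frac{s}{2 \cdot 9} = \left(-72\right) \left(- \frac{1}{100}\right) + \frac{s}{18} = \frac{18}{25} + s \frac{1}{18} = \frac{18}{25} + \frac{s}{18}$)
$\left(S{\left(148 \right)} - 21910\right) \left(44000 + 28378\right) = \left(\left(\frac{18}{25} + \frac{1}{18} \cdot 148\right) - 21910\right) \left(44000 + 28378\right) = \left(\left(\frac{18}{25} + \frac{74}{9}\right) - 21910\right) 72378 = \left(\frac{2012}{225} - 21910\right) 72378 = \left(- \frac{4927738}{225}\right) 72378 = - \frac{39628868996}{25}$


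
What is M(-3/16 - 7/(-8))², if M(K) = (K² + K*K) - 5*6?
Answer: 13830961/16384 ≈ 844.17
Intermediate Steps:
M(K) = -30 + 2*K² (M(K) = (K² + K²) - 30 = 2*K² - 30 = -30 + 2*K²)
M(-3/16 - 7/(-8))² = (-30 + 2*(-3/16 - 7/(-8))²)² = (-30 + 2*(-3*1/16 - 7*(-⅛))²)² = (-30 + 2*(-3/16 + 7/8)²)² = (-30 + 2*(11/16)²)² = (-30 + 2*(121/256))² = (-30 + 121/128)² = (-3719/128)² = 13830961/16384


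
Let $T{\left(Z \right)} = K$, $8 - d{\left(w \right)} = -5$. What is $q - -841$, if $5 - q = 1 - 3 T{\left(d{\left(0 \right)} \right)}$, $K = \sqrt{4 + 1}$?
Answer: $845 + 3 \sqrt{5} \approx 851.71$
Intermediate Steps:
$K = \sqrt{5} \approx 2.2361$
$d{\left(w \right)} = 13$ ($d{\left(w \right)} = 8 - -5 = 8 + 5 = 13$)
$T{\left(Z \right)} = \sqrt{5}$
$q = 4 + 3 \sqrt{5}$ ($q = 5 - \left(1 - 3 \sqrt{5}\right) = 4 + 3 \sqrt{5} \approx 10.708$)
$q - -841 = \left(4 + 3 \sqrt{5}\right) - -841 = \left(4 + 3 \sqrt{5}\right) + 841 = 845 + 3 \sqrt{5}$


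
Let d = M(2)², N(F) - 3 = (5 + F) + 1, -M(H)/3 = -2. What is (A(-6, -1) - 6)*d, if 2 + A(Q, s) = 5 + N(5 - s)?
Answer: 432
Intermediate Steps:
M(H) = 6 (M(H) = -3*(-2) = 6)
N(F) = 9 + F (N(F) = 3 + ((5 + F) + 1) = 3 + (6 + F) = 9 + F)
A(Q, s) = 17 - s (A(Q, s) = -2 + (5 + (9 + (5 - s))) = -2 + (5 + (14 - s)) = -2 + (19 - s) = 17 - s)
d = 36 (d = 6² = 36)
(A(-6, -1) - 6)*d = ((17 - 1*(-1)) - 6)*36 = ((17 + 1) - 6)*36 = (18 - 6)*36 = 12*36 = 432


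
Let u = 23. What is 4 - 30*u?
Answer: -686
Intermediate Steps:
4 - 30*u = 4 - 30*23 = 4 - 690 = -686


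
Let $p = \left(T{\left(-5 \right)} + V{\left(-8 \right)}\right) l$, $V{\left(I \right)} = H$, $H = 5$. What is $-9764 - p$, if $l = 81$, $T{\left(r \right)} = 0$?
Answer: $-10169$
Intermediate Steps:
$V{\left(I \right)} = 5$
$p = 405$ ($p = \left(0 + 5\right) 81 = 5 \cdot 81 = 405$)
$-9764 - p = -9764 - 405 = -10169$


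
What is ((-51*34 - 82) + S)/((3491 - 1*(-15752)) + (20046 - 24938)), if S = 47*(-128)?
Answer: -7832/14351 ≈ -0.54575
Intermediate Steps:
S = -6016
((-51*34 - 82) + S)/((3491 - 1*(-15752)) + (20046 - 24938)) = ((-51*34 - 82) - 6016)/((3491 - 1*(-15752)) + (20046 - 24938)) = ((-1734 - 82) - 6016)/((3491 + 15752) - 4892) = (-1816 - 6016)/(19243 - 4892) = -7832/14351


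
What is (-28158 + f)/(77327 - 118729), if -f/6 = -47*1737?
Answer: -230838/20701 ≈ -11.151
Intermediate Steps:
f = 489834 (f = -(-282)*1737 = -6*(-81639) = 489834)
(-28158 + f)/(77327 - 118729) = (-28158 + 489834)/(77327 - 118729) = 461676/(-41402) = 461676*(-1/41402) = -230838/20701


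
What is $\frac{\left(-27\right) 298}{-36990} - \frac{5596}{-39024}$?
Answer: $\frac{2411959}{6682860} \approx 0.36092$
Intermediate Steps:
$\frac{\left(-27\right) 298}{-36990} - \frac{5596}{-39024} = \left(-8046\right) \left(- \frac{1}{36990}\right) - - \frac{1399}{9756} = \frac{149}{685} + \frac{1399}{9756} = \frac{2411959}{6682860}$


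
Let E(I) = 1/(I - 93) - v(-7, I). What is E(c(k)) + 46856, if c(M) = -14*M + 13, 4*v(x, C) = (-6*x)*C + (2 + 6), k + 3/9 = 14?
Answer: 19831684/407 ≈ 48727.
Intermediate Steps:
k = 41/3 (k = -1/3 + 14 = 41/3 ≈ 13.667)
v(x, C) = 2 - 3*C*x/2 (v(x, C) = ((-6*x)*C + (2 + 6))/4 = (-6*C*x + 8)/4 = (8 - 6*C*x)/4 = 2 - 3*C*x/2)
c(M) = 13 - 14*M
E(I) = -2 + 1/(-93 + I) - 21*I/2 (E(I) = 1/(I - 93) - (2 - 3/2*I*(-7)) = 1/(-93 + I) - (2 + 21*I/2) = 1/(-93 + I) + (-2 - 21*I/2) = -2 + 1/(-93 + I) - 21*I/2)
E(c(k)) + 46856 = (374 - 21*(13 - 14*41/3)**2 + 1949*(13 - 14*41/3))/(2*(-93 + (13 - 14*41/3))) + 46856 = (374 - 21*(13 - 574/3)**2 + 1949*(13 - 574/3))/(2*(-93 + (13 - 574/3))) + 46856 = (374 - 21*(-535/3)**2 + 1949*(-535/3))/(2*(-93 - 535/3)) + 46856 = (374 - 21*286225/9 - 1042715/3)/(2*(-814/3)) + 46856 = (1/2)*(-3/814)*(374 - 2003575/3 - 1042715/3) + 46856 = (1/2)*(-3/814)*(-1015056) + 46856 = 761292/407 + 46856 = 19831684/407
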